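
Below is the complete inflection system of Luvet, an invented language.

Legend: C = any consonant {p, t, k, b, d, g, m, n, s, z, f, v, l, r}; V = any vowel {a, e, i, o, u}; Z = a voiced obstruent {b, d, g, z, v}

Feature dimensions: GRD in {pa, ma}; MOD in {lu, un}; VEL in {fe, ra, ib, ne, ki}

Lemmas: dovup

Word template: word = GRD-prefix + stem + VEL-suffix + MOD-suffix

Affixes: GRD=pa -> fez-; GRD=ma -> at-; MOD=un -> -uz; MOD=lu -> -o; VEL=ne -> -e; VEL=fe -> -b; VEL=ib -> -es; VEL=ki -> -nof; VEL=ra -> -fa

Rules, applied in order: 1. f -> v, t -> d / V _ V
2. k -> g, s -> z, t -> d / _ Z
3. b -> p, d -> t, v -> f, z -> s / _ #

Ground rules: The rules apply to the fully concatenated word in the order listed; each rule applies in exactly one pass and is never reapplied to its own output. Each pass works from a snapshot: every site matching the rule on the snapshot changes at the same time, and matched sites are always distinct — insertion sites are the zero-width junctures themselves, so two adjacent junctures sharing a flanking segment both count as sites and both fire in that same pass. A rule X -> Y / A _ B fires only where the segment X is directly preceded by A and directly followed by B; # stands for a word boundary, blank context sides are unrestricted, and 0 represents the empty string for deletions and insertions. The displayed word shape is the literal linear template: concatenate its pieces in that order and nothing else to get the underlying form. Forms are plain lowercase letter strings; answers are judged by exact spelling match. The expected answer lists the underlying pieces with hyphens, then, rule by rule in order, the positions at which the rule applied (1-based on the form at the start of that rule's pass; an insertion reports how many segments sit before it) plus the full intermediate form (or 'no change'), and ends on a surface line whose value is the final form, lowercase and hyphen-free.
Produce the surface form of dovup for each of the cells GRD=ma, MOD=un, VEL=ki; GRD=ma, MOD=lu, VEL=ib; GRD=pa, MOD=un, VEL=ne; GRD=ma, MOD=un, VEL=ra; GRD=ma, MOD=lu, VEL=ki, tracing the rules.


cell GRD=ma, MOD=un, VEL=ki:
underlying: at-dovup-nof-uz
1. f -> v, t -> d / V _ V: fires at position(s) 10: atdovupnovuz
2. k -> g, s -> z, t -> d / _ Z: fires at position(s) 2: addovupnovuz
3. b -> p, d -> t, v -> f, z -> s / _ #: fires at position(s) 12: addovupnovus
surface: addovupnovus

cell GRD=ma, MOD=lu, VEL=ib:
underlying: at-dovup-es-o
1. f -> v, t -> d / V _ V: no change
2. k -> g, s -> z, t -> d / _ Z: fires at position(s) 2: addovupeso
3. b -> p, d -> t, v -> f, z -> s / _ #: no change
surface: addovupeso

cell GRD=pa, MOD=un, VEL=ne:
underlying: fez-dovup-e-uz
1. f -> v, t -> d / V _ V: no change
2. k -> g, s -> z, t -> d / _ Z: no change
3. b -> p, d -> t, v -> f, z -> s / _ #: fires at position(s) 11: fezdovupeus
surface: fezdovupeus

cell GRD=ma, MOD=un, VEL=ra:
underlying: at-dovup-fa-uz
1. f -> v, t -> d / V _ V: no change
2. k -> g, s -> z, t -> d / _ Z: fires at position(s) 2: addovupfauz
3. b -> p, d -> t, v -> f, z -> s / _ #: fires at position(s) 11: addovupfaus
surface: addovupfaus

cell GRD=ma, MOD=lu, VEL=ki:
underlying: at-dovup-nof-o
1. f -> v, t -> d / V _ V: fires at position(s) 10: atdovupnovo
2. k -> g, s -> z, t -> d / _ Z: fires at position(s) 2: addovupnovo
3. b -> p, d -> t, v -> f, z -> s / _ #: no change
surface: addovupnovo


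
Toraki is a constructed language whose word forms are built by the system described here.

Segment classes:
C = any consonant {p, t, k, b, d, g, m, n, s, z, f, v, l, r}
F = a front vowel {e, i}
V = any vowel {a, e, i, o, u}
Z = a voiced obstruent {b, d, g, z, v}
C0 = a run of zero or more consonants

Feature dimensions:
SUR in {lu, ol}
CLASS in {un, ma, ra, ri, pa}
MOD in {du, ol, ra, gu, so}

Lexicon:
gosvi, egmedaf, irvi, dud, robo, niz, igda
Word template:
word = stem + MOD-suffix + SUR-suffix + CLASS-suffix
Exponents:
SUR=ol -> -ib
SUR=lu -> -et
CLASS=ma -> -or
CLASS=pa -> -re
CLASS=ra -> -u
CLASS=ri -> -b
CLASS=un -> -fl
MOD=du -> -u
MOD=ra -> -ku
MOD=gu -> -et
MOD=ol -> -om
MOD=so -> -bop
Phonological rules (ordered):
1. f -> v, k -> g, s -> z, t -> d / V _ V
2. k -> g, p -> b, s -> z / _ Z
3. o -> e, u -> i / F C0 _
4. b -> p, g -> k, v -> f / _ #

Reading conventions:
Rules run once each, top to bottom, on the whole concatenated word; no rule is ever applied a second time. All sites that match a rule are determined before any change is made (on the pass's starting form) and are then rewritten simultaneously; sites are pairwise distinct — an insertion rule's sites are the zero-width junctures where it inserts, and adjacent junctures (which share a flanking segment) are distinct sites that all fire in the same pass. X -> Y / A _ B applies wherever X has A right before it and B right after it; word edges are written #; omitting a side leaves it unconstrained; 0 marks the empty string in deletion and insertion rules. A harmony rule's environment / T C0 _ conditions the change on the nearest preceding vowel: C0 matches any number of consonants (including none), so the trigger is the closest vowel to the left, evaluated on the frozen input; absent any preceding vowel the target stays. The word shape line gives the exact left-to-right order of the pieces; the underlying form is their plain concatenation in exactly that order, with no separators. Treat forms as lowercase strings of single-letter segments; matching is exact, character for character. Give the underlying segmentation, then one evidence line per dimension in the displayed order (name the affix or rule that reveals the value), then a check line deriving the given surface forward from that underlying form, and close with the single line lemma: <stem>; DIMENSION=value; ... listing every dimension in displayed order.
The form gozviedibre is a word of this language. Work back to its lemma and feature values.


underlying: gosvi-et-ib-re
SUR=ol - signalled by the affix -ib
CLASS=pa - signalled by the affix -re
MOD=gu - signalled by the affix -et
check: gosvietibre -> gosviedibre -> gozviedibre -> gozviedibre -> gozviedibre
lemma: gosvi; SUR=ol; CLASS=pa; MOD=gu


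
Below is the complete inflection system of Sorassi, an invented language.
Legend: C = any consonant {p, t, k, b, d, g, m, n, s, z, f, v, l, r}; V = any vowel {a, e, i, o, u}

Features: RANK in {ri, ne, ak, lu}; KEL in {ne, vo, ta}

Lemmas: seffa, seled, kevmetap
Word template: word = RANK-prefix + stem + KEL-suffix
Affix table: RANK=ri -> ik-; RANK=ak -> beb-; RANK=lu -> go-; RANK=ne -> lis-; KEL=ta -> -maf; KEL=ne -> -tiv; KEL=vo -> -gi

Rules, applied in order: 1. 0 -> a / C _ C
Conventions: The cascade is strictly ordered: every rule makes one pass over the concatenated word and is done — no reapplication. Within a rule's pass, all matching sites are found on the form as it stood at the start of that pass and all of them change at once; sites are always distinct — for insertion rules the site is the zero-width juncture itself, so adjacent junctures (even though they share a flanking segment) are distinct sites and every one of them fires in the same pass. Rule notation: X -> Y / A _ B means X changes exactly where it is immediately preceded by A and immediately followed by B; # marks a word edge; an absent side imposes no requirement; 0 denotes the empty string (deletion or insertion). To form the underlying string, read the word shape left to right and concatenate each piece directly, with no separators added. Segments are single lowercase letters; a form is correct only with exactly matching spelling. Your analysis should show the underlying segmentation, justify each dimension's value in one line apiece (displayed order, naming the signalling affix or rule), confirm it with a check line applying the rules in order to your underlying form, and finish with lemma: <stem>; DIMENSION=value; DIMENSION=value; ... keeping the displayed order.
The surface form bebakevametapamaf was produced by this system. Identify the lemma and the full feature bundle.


underlying: beb-kevmetap-maf
RANK=ak - signalled by the affix beb-
KEL=ta - signalled by the affix -maf
check: bebkevmetapmaf -> bebakevametapamaf
lemma: kevmetap; RANK=ak; KEL=ta


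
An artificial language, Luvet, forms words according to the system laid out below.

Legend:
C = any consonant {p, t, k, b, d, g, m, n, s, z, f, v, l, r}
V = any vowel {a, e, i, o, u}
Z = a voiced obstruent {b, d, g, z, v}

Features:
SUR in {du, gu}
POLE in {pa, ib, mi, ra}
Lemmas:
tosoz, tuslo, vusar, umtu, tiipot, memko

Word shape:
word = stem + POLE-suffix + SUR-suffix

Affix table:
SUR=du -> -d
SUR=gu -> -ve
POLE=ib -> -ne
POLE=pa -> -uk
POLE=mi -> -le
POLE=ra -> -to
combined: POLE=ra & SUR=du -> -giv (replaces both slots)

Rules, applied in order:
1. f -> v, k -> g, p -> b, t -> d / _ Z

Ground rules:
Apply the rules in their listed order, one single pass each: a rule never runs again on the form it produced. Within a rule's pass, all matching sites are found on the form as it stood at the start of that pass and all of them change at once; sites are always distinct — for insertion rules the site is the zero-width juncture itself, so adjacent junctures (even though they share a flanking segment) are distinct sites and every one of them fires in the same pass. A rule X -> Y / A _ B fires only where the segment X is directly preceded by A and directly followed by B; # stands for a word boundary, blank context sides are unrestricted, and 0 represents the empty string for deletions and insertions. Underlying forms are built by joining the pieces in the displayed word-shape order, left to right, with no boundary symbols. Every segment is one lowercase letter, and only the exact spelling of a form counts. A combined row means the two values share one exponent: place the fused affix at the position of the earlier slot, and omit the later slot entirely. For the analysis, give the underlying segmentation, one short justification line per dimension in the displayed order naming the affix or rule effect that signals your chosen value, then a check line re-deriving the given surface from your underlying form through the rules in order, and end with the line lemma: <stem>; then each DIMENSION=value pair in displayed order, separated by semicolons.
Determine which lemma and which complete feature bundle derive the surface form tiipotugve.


underlying: tiipot-uk-ve
SUR=gu - signalled by the affix -ve
POLE=pa - signalled by the affix -uk
check: tiipotukve -> tiipotugve
lemma: tiipot; SUR=gu; POLE=pa


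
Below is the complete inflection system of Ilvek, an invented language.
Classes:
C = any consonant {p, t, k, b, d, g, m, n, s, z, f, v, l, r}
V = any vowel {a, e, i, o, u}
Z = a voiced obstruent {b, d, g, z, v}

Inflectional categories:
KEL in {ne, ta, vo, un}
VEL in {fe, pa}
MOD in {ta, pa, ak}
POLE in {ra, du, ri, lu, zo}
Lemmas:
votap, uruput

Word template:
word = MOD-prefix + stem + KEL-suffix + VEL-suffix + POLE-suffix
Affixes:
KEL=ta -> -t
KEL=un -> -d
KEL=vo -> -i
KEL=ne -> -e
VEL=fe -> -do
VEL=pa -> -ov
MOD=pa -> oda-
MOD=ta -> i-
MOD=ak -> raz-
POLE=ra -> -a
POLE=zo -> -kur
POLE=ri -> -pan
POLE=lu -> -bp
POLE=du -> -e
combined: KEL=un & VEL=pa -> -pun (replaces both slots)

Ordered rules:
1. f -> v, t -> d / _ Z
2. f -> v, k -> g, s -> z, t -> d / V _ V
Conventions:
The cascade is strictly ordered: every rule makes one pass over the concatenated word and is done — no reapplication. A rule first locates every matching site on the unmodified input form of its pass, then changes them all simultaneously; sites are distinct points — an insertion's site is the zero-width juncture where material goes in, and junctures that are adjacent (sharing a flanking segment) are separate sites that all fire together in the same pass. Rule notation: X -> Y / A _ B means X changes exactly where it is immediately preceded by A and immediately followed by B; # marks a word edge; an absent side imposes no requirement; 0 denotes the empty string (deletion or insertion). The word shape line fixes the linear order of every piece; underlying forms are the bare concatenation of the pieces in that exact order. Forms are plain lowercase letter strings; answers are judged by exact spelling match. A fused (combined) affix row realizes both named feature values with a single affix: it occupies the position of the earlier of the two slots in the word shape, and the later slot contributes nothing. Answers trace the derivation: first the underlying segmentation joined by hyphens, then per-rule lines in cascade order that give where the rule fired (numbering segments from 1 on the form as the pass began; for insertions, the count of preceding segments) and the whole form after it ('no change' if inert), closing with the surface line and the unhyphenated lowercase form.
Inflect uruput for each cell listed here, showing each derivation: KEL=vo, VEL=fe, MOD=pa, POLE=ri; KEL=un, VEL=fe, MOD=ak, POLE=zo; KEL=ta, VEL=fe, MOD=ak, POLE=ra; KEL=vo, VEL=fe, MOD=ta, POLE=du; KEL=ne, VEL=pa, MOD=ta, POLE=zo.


cell KEL=vo, VEL=fe, MOD=pa, POLE=ri:
underlying: oda-uruput-i-do-pan
1. f -> v, t -> d / _ Z: no change
2. f -> v, k -> g, s -> z, t -> d / V _ V: fires at position(s) 9: odaurupudidopan
surface: odaurupudidopan

cell KEL=un, VEL=fe, MOD=ak, POLE=zo:
underlying: raz-uruput-d-do-kur
1. f -> v, t -> d / _ Z: fires at position(s) 9: razurupudddokur
2. f -> v, k -> g, s -> z, t -> d / V _ V: fires at position(s) 13: razurupudddogur
surface: razurupudddogur

cell KEL=ta, VEL=fe, MOD=ak, POLE=ra:
underlying: raz-uruput-t-do-a
1. f -> v, t -> d / _ Z: fires at position(s) 10: razuruputddoa
2. f -> v, k -> g, s -> z, t -> d / V _ V: no change
surface: razuruputddoa

cell KEL=vo, VEL=fe, MOD=ta, POLE=du:
underlying: i-uruput-i-do-e
1. f -> v, t -> d / _ Z: no change
2. f -> v, k -> g, s -> z, t -> d / V _ V: fires at position(s) 7: iurupudidoe
surface: iurupudidoe

cell KEL=ne, VEL=pa, MOD=ta, POLE=zo:
underlying: i-uruput-e-ov-kur
1. f -> v, t -> d / _ Z: no change
2. f -> v, k -> g, s -> z, t -> d / V _ V: fires at position(s) 7: iurupudeovkur
surface: iurupudeovkur


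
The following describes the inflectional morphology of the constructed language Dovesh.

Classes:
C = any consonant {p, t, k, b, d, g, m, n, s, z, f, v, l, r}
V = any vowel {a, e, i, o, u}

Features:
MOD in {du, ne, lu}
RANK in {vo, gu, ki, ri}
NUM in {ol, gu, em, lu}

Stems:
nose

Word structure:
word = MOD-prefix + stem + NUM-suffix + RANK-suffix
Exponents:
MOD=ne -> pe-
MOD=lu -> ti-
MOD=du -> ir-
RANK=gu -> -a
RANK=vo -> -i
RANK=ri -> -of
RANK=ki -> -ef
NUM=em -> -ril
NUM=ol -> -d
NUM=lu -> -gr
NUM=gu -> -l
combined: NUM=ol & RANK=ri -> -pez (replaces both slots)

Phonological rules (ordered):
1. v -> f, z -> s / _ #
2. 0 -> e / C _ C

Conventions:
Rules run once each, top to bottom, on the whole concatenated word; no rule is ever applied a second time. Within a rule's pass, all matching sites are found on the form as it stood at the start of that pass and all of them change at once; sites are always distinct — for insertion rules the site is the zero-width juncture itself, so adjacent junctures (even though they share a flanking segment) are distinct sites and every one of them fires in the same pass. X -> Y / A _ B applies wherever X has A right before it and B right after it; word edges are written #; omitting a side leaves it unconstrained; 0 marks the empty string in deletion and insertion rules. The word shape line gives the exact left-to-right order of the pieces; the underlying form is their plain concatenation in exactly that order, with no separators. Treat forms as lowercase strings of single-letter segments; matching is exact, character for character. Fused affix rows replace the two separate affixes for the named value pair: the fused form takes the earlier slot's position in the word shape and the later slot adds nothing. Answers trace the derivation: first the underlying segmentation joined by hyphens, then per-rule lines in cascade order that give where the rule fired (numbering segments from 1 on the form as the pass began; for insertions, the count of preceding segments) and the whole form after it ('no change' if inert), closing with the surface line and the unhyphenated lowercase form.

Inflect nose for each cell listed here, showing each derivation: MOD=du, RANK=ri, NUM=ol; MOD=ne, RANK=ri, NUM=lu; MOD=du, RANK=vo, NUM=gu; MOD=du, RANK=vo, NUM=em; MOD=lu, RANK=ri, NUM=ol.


cell MOD=du, RANK=ri, NUM=ol:
underlying: ir-nose-pez
1. v -> f, z -> s / _ #: fires at position(s) 9: irnosepes
2. 0 -> e / C _ C: inserts after position(s) 2: irenosepes
surface: irenosepes

cell MOD=ne, RANK=ri, NUM=lu:
underlying: pe-nose-gr-of
1. v -> f, z -> s / _ #: no change
2. 0 -> e / C _ C: inserts after position(s) 7: penosegerof
surface: penosegerof

cell MOD=du, RANK=vo, NUM=gu:
underlying: ir-nose-l-i
1. v -> f, z -> s / _ #: no change
2. 0 -> e / C _ C: inserts after position(s) 2: irenoseli
surface: irenoseli

cell MOD=du, RANK=vo, NUM=em:
underlying: ir-nose-ril-i
1. v -> f, z -> s / _ #: no change
2. 0 -> e / C _ C: inserts after position(s) 2: irenoserili
surface: irenoserili

cell MOD=lu, RANK=ri, NUM=ol:
underlying: ti-nose-pez
1. v -> f, z -> s / _ #: fires at position(s) 9: tinosepes
2. 0 -> e / C _ C: no change
surface: tinosepes


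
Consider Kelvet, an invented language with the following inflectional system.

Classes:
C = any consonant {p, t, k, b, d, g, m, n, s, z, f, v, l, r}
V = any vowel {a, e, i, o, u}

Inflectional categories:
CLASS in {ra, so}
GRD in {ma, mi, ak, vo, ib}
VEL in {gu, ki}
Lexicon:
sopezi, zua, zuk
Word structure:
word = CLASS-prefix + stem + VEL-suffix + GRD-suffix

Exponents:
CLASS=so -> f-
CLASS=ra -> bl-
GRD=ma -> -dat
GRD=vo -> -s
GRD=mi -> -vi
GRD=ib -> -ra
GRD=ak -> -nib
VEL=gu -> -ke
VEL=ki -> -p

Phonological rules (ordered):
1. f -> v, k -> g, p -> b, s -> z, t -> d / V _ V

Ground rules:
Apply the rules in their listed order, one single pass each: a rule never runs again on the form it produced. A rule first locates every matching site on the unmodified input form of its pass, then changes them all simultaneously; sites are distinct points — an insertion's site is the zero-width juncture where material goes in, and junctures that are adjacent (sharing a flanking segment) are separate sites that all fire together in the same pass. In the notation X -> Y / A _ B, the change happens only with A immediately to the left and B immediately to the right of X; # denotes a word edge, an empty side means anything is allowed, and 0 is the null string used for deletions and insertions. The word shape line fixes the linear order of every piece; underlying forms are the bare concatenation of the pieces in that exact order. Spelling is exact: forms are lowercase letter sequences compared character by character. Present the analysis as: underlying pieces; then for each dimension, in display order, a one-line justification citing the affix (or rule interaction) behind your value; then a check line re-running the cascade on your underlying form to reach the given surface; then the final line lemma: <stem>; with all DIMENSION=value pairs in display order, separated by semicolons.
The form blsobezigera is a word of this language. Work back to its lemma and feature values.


underlying: bl-sopezi-ke-ra
CLASS=ra - signalled by the affix bl-
GRD=ib - signalled by the affix -ra
VEL=gu - signalled by the affix -ke
check: blsopezikera -> blsobezigera
lemma: sopezi; CLASS=ra; GRD=ib; VEL=gu


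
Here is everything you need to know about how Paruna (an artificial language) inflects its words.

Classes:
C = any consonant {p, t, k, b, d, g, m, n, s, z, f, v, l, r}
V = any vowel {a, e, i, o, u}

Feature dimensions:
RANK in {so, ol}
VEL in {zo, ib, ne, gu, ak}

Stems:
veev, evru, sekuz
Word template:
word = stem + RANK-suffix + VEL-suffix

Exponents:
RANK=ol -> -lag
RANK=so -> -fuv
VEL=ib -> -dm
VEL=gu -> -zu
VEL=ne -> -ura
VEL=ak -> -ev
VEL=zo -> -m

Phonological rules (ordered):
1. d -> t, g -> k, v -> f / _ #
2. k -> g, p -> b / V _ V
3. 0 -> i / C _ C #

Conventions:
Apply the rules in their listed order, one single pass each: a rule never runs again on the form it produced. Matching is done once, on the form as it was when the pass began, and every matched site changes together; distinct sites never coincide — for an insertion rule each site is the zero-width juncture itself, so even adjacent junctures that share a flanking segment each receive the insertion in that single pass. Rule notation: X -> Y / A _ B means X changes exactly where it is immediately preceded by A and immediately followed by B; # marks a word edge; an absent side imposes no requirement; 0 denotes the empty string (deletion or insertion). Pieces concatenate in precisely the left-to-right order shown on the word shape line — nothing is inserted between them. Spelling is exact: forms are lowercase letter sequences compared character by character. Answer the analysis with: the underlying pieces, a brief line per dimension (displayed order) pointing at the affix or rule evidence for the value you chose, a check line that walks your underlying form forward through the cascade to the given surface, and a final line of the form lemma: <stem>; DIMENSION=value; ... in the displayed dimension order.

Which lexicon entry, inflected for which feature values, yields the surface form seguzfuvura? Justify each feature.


underlying: sekuz-fuv-ura
RANK=so - signalled by the affix -fuv
VEL=ne - signalled by the affix -ura
check: sekuzfuvura -> sekuzfuvura -> seguzfuvura -> seguzfuvura
lemma: sekuz; RANK=so; VEL=ne


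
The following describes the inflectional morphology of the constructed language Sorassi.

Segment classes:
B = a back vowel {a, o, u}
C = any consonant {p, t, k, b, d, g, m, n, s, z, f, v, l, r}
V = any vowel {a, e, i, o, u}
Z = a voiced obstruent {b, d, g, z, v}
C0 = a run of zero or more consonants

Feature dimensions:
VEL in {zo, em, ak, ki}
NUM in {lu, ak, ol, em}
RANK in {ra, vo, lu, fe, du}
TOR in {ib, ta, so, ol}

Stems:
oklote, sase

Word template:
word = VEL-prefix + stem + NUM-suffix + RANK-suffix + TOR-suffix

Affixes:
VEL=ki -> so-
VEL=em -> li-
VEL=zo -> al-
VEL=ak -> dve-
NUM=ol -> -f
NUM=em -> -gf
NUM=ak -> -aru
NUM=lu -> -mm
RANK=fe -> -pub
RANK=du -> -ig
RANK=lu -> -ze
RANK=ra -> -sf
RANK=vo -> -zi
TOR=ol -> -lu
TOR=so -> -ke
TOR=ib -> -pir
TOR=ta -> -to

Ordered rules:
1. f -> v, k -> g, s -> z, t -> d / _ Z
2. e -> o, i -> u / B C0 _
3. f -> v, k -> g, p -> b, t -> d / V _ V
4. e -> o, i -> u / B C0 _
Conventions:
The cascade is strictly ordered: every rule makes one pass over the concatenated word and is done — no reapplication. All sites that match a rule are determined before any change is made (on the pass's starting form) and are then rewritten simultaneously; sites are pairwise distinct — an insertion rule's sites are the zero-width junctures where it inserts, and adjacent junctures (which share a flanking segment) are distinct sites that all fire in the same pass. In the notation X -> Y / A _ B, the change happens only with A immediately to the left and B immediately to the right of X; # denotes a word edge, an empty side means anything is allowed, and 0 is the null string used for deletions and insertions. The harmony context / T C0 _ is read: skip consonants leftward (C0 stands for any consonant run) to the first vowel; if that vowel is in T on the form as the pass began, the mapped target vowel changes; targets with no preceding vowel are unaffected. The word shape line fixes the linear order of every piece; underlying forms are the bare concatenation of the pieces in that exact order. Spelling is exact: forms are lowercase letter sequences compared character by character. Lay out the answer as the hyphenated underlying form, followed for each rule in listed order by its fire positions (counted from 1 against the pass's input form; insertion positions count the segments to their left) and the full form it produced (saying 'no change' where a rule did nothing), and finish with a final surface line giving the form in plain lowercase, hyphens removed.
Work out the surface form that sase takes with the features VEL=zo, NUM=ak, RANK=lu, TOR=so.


underlying: al-sase-aru-ze-ke
1. f -> v, k -> g, s -> z, t -> d / _ Z: no change
2. e -> o, i -> u / B C0 _: fires at position(s) 6, 11: alsasoaruzoke
3. f -> v, k -> g, p -> b, t -> d / V _ V: fires at position(s) 12: alsasoaruzoge
4. e -> o, i -> u / B C0 _: fires at position(s) 13: alsasoaruzogo
surface: alsasoaruzogo


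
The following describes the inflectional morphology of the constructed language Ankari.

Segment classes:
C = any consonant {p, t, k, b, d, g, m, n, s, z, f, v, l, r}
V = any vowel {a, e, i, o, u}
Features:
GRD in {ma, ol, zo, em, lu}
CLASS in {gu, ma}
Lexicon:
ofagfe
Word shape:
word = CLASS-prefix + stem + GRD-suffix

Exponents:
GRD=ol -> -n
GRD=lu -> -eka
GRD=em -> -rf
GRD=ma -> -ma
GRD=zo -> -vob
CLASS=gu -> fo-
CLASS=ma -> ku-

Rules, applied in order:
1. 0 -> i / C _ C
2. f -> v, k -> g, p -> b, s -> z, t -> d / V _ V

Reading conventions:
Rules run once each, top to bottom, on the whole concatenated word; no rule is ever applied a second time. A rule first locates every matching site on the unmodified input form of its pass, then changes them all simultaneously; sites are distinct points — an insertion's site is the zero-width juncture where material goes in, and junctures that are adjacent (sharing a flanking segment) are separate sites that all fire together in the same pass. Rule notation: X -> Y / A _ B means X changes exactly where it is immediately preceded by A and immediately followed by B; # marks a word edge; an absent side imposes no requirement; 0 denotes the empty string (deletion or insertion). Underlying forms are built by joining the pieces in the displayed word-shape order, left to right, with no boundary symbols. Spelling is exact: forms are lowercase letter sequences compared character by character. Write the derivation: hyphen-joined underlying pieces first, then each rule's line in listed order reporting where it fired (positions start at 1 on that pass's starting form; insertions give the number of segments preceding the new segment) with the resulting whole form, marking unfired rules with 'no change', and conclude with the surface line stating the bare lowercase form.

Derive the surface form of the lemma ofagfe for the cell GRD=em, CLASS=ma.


underlying: ku-ofagfe-rf
1. 0 -> i / C _ C: inserts after position(s) 6, 9: kuofagiferif
2. f -> v, k -> g, p -> b, s -> z, t -> d / V _ V: fires at position(s) 4, 8: kuovagiverif
surface: kuovagiverif


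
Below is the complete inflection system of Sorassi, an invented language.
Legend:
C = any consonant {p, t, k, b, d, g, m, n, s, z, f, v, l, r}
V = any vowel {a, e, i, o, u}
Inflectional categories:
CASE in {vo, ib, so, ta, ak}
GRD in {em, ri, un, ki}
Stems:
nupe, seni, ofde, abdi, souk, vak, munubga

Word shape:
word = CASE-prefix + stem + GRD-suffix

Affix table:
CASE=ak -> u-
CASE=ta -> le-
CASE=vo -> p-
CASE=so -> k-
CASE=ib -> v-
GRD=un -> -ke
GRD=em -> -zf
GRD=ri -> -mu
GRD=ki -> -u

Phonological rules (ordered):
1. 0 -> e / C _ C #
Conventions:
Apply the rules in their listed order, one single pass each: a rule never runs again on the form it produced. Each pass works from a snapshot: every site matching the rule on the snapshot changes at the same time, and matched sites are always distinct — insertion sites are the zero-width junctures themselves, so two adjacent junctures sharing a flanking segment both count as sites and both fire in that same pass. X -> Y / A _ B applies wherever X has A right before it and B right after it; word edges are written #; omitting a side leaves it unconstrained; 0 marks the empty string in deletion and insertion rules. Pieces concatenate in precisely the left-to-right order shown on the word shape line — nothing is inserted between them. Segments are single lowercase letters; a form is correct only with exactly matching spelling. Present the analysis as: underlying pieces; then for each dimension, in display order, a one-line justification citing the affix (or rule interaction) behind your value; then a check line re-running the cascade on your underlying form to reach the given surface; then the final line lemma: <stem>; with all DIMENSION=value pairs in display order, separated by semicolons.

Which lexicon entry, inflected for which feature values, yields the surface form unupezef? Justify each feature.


underlying: u-nupe-zf
CASE=ak - signalled by the affix u-
GRD=em - signalled by the affix -zf
check: unupezf -> unupezef
lemma: nupe; CASE=ak; GRD=em


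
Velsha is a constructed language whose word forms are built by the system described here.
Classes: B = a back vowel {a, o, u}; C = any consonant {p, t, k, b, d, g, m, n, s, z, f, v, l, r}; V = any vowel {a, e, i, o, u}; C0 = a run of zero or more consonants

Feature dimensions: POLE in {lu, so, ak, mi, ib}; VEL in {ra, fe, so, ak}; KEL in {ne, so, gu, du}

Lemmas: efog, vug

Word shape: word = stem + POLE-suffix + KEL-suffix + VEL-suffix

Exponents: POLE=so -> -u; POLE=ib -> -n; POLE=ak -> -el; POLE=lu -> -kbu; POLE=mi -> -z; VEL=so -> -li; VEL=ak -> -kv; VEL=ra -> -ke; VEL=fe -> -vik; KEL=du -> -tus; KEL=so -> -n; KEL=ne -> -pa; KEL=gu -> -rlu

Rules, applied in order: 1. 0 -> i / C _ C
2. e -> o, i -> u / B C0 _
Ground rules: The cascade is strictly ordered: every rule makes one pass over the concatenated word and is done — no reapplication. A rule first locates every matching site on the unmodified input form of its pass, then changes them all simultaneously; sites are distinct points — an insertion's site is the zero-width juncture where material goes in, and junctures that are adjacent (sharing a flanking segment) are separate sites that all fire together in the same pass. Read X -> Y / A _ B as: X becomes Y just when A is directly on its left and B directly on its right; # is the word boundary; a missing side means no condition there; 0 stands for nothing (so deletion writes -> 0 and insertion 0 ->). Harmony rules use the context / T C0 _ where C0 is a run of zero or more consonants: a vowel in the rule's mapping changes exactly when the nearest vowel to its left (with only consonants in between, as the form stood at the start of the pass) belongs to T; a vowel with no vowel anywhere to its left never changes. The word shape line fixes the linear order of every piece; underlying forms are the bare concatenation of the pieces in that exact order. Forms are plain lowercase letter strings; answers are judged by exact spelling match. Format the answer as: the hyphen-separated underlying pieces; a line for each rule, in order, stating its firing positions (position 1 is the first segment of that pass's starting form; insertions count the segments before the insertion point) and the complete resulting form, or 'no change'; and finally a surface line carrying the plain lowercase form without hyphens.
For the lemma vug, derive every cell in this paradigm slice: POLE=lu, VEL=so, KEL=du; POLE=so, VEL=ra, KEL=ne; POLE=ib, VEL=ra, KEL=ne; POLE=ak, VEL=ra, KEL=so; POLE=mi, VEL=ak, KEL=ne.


cell POLE=lu, VEL=so, KEL=du:
underlying: vug-kbu-tus-li
1. 0 -> i / C _ C: inserts after position(s) 3, 4, 9: vugikibutusili
2. e -> o, i -> u / B C0 _: fires at position(s) 4, 12: vugukibutusuli
surface: vugukibutusuli

cell POLE=so, VEL=ra, KEL=ne:
underlying: vug-u-pa-ke
1. 0 -> i / C _ C: no change
2. e -> o, i -> u / B C0 _: fires at position(s) 8: vugupako
surface: vugupako

cell POLE=ib, VEL=ra, KEL=ne:
underlying: vug-n-pa-ke
1. 0 -> i / C _ C: inserts after position(s) 3, 4: vuginipake
2. e -> o, i -> u / B C0 _: fires at position(s) 4, 10: vugunipako
surface: vugunipako

cell POLE=ak, VEL=ra, KEL=so:
underlying: vug-el-n-ke
1. 0 -> i / C _ C: inserts after position(s) 5, 6: vugelinike
2. e -> o, i -> u / B C0 _: fires at position(s) 4: vugolinike
surface: vugolinike

cell POLE=mi, VEL=ak, KEL=ne:
underlying: vug-z-pa-kv
1. 0 -> i / C _ C: inserts after position(s) 3, 4, 7: vugizipakiv
2. e -> o, i -> u / B C0 _: fires at position(s) 4, 10: vuguzipakuv
surface: vuguzipakuv


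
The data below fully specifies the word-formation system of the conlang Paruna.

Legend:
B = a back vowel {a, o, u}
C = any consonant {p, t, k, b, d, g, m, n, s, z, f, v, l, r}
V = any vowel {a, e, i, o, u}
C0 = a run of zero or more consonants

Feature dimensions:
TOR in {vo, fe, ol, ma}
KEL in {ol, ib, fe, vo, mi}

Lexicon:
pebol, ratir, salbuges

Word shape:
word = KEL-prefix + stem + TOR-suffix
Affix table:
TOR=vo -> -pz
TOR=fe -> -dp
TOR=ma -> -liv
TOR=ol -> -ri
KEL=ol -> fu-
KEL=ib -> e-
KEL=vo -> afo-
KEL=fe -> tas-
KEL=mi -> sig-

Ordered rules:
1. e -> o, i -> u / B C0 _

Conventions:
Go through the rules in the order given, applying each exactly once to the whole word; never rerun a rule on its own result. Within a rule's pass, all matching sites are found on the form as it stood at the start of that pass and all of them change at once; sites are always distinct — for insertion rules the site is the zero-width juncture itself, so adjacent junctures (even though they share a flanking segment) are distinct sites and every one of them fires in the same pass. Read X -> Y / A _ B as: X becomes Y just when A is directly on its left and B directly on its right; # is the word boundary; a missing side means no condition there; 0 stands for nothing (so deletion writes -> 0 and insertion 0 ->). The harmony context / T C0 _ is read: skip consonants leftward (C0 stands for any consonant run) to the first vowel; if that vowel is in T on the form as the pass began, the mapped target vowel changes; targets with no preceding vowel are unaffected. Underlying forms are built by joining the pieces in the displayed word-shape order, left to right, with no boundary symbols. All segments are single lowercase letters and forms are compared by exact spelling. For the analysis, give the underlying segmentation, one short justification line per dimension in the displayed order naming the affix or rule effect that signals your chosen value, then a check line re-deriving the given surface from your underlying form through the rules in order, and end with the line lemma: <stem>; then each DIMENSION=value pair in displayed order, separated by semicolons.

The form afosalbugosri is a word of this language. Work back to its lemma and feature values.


underlying: afo-salbuges-ri
TOR=ol - signalled by the affix -ri
KEL=vo - signalled by the affix afo-
check: afosalbugesri -> afosalbugosri
lemma: salbuges; TOR=ol; KEL=vo


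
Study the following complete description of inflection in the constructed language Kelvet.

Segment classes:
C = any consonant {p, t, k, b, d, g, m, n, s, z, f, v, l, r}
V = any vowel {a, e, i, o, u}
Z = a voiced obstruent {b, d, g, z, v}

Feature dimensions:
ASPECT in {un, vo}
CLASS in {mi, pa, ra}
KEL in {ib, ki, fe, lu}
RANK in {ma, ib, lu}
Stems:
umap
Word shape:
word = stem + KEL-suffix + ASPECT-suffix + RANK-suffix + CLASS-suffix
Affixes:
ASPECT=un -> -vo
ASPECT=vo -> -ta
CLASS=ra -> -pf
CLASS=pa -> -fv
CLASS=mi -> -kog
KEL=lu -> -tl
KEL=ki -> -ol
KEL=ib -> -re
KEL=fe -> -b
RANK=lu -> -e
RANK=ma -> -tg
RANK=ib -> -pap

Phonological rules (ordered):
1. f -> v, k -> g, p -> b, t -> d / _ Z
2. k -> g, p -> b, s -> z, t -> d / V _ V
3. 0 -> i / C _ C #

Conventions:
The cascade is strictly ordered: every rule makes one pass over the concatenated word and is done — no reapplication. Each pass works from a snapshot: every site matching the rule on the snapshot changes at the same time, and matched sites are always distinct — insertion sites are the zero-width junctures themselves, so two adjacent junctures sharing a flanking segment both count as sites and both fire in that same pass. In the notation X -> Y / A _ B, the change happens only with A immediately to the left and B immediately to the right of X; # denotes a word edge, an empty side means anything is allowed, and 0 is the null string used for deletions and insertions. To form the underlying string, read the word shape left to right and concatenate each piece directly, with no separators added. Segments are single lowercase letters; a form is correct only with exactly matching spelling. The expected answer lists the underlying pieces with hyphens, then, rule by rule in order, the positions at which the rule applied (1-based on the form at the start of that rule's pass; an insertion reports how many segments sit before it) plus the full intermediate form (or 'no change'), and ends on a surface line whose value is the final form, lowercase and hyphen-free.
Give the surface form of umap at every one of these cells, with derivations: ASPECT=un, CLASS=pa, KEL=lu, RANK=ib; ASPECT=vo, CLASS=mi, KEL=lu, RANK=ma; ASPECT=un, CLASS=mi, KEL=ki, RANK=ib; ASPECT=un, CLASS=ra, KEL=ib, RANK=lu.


cell ASPECT=un, CLASS=pa, KEL=lu, RANK=ib:
underlying: umap-tl-vo-pap-fv
1. f -> v, k -> g, p -> b, t -> d / _ Z: fires at position(s) 12: umaptlvopapvv
2. k -> g, p -> b, s -> z, t -> d / V _ V: fires at position(s) 9: umaptlvobapvv
3. 0 -> i / C _ C #: inserts after position(s) 12: umaptlvobapviv
surface: umaptlvobapviv

cell ASPECT=vo, CLASS=mi, KEL=lu, RANK=ma:
underlying: umap-tl-ta-tg-kog
1. f -> v, k -> g, p -> b, t -> d / _ Z: fires at position(s) 9: umaptltadgkog
2. k -> g, p -> b, s -> z, t -> d / V _ V: no change
3. 0 -> i / C _ C #: no change
surface: umaptltadgkog

cell ASPECT=un, CLASS=mi, KEL=ki, RANK=ib:
underlying: umap-ol-vo-pap-kog
1. f -> v, k -> g, p -> b, t -> d / _ Z: no change
2. k -> g, p -> b, s -> z, t -> d / V _ V: fires at position(s) 4, 9: umabolvobapkog
3. 0 -> i / C _ C #: no change
surface: umabolvobapkog

cell ASPECT=un, CLASS=ra, KEL=ib, RANK=lu:
underlying: umap-re-vo-e-pf
1. f -> v, k -> g, p -> b, t -> d / _ Z: no change
2. k -> g, p -> b, s -> z, t -> d / V _ V: no change
3. 0 -> i / C _ C #: inserts after position(s) 10: umaprevoepif
surface: umaprevoepif


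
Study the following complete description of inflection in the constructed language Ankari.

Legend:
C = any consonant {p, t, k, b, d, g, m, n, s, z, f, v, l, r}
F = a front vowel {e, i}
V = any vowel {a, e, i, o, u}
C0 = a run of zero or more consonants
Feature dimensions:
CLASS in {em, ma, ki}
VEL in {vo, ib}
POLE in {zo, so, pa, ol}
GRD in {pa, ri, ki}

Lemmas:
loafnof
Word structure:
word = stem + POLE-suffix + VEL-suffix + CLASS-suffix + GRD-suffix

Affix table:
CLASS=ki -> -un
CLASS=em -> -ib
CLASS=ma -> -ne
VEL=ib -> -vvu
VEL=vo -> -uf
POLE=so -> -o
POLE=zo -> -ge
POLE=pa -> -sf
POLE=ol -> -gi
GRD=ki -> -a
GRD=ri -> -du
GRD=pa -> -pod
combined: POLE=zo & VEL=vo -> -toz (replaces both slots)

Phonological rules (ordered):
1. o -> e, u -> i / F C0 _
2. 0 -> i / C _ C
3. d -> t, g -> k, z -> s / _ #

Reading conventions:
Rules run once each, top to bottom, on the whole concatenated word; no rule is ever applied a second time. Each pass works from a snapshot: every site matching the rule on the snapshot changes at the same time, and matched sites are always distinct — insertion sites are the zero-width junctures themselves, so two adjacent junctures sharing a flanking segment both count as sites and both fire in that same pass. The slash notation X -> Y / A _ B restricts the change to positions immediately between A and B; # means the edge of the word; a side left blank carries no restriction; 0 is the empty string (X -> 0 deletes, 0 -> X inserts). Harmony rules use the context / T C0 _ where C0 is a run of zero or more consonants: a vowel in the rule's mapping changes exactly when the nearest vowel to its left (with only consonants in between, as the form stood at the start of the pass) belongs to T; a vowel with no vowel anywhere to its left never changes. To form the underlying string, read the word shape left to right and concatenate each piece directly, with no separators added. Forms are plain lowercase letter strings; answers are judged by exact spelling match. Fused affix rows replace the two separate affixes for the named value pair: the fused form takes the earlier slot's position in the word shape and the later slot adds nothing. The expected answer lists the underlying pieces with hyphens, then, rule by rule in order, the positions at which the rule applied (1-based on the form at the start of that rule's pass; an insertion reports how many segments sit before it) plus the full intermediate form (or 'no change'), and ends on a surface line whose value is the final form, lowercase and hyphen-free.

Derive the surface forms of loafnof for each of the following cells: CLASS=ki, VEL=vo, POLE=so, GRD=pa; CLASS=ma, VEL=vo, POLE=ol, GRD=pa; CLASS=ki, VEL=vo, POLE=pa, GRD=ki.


cell CLASS=ki, VEL=vo, POLE=so, GRD=pa:
underlying: loafnof-o-uf-un-pod
1. o -> e, u -> i / F C0 _: no change
2. 0 -> i / C _ C: inserts after position(s) 4, 12: loafinofoufunipod
3. d -> t, g -> k, z -> s / _ #: fires at position(s) 17: loafinofoufunipot
surface: loafinofoufunipot

cell CLASS=ma, VEL=vo, POLE=ol, GRD=pa:
underlying: loafnof-gi-uf-ne-pod
1. o -> e, u -> i / F C0 _: fires at position(s) 10, 15: loafnofgiifneped
2. 0 -> i / C _ C: inserts after position(s) 4, 7, 11: loafinofigiifineped
3. d -> t, g -> k, z -> s / _ #: fires at position(s) 19: loafinofigiifinepet
surface: loafinofigiifinepet

cell CLASS=ki, VEL=vo, POLE=pa, GRD=ki:
underlying: loafnof-sf-uf-un-a
1. o -> e, u -> i / F C0 _: no change
2. 0 -> i / C _ C: inserts after position(s) 4, 7, 8: loafinofisifufuna
3. d -> t, g -> k, z -> s / _ #: no change
surface: loafinofisifufuna
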